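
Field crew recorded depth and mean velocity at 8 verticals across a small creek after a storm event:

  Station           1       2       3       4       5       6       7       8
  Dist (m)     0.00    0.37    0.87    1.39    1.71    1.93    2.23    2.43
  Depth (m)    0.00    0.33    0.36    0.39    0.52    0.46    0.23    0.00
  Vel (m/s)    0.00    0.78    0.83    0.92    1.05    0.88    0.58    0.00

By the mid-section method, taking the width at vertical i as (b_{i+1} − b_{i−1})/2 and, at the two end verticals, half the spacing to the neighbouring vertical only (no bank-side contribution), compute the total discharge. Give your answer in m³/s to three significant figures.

w_2 = (0.87 − 0.00)/2 = 0.435 m; q_2 = 0.78 × 0.33 × 0.435 = 0.1120 m³/s
w_3 = (1.39 − 0.37)/2 = 0.51 m; q_3 = 0.83 × 0.36 × 0.51 = 0.1524 m³/s
w_4 = (1.71 − 0.87)/2 = 0.42 m; q_4 = 0.92 × 0.39 × 0.42 = 0.1507 m³/s
w_5 = (1.93 − 1.39)/2 = 0.27 m; q_5 = 1.05 × 0.52 × 0.27 = 0.1474 m³/s
w_6 = (2.23 − 1.71)/2 = 0.26 m; q_6 = 0.88 × 0.46 × 0.26 = 0.1052 m³/s
w_7 = (2.43 − 1.93)/2 = 0.25 m; q_7 = 0.58 × 0.23 × 0.25 = 0.03335 m³/s
Stations 1, 8 contribute zero (depth or velocity is 0).
Q = Σ qᵢ = 0.7011 m³/s

0.701 m³/s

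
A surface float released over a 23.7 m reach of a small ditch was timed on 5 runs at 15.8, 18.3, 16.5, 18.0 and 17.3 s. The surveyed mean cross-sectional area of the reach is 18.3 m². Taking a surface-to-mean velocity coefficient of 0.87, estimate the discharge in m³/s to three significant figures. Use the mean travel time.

t̄ = (15.8 + 18.3 + 16.5 + 18.0 + 17.3) / 5 = 17.18 s
v_surface = L / t̄ = 23.7 / 17.18 = 1.380 m/s
v_mean = 0.87 × 1.380 = 1.200 m/s
Q = A × v_mean = 18.3 × 1.200 = 21.96 m³/s

22.0 m³/s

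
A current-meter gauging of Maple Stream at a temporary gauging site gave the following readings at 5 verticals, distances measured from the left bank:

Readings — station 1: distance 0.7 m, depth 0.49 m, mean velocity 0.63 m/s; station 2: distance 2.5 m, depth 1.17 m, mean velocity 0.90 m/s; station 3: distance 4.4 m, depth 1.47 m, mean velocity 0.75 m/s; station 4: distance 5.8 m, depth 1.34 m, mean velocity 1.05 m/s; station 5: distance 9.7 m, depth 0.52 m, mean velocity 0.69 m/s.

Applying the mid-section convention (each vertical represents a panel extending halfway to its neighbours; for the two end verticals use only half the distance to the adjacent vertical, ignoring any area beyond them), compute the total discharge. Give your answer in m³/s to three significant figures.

w_1 = (2.5 − 0.7)/2 = 0.9 m; q_1 = 0.63 × 0.49 × 0.9 = 0.2778 m³/s
w_2 = (4.4 − 0.7)/2 = 1.85 m; q_2 = 0.90 × 1.17 × 1.85 = 1.948 m³/s
w_3 = (5.8 − 2.5)/2 = 1.65 m; q_3 = 0.75 × 1.47 × 1.65 = 1.819 m³/s
w_4 = (9.7 − 4.4)/2 = 2.65 m; q_4 = 1.05 × 1.34 × 2.65 = 3.729 m³/s
w_5 = (9.7 − 5.8)/2 = 1.95 m; q_5 = 0.69 × 0.52 × 1.95 = 0.6997 m³/s
Q = Σ qᵢ = 8.473 m³/s

8.47 m³/s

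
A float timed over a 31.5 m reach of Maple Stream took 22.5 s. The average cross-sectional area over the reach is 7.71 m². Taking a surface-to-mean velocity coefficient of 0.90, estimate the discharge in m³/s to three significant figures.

v_surface = L / t̄ = 31.5 / 22.5 = 1.400 m/s
v_mean = 0.90 × 1.400 = 1.260 m/s
Q = A × v_mean = 7.71 × 1.260 = 9.715 m³/s

9.71 m³/s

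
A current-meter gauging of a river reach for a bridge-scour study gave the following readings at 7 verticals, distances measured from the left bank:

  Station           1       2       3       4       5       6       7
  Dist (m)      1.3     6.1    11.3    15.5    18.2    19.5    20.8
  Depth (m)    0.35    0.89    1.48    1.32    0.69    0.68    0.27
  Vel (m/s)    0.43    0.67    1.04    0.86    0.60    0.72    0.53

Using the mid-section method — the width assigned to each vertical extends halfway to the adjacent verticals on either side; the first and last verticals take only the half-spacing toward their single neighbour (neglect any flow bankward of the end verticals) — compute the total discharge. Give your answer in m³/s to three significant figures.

w_1 = (6.1 − 1.3)/2 = 2.4 m; q_1 = 0.43 × 0.35 × 2.4 = 0.3612 m³/s
w_2 = (11.3 − 1.3)/2 = 5 m; q_2 = 0.67 × 0.89 × 5 = 2.982 m³/s
w_3 = (15.5 − 6.1)/2 = 4.7 m; q_3 = 1.04 × 1.48 × 4.7 = 7.234 m³/s
w_4 = (18.2 − 11.3)/2 = 3.45 m; q_4 = 0.86 × 1.32 × 3.45 = 3.916 m³/s
w_5 = (19.5 − 15.5)/2 = 2 m; q_5 = 0.60 × 0.69 × 2 = 0.8280 m³/s
w_6 = (20.8 − 18.2)/2 = 1.3 m; q_6 = 0.72 × 0.68 × 1.3 = 0.6365 m³/s
w_7 = (20.8 − 19.5)/2 = 0.65 m; q_7 = 0.53 × 0.27 × 0.65 = 0.09302 m³/s
Q = Σ qᵢ = 16.05 m³/s

16.1 m³/s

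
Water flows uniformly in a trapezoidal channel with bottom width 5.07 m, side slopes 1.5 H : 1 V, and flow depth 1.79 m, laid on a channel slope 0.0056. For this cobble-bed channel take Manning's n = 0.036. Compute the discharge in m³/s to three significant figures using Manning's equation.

32.7 m³/s

A = (b + z·y)·y = (5.07 + 1.5×1.79)×1.79 = 13.88 m²
P = b + 2y√(1+z²) = 5.07 + 2×1.79×√(1+1.5²) = 11.52 m
R = A/P = 13.88/11.52 = 1.205 m
Q = (1/n)·A·R^(2/3)·S^(1/2) = (1/0.036) × 13.88 × 1.205^(2/3) × 0.0056^(1/2) = 32.67 m³/s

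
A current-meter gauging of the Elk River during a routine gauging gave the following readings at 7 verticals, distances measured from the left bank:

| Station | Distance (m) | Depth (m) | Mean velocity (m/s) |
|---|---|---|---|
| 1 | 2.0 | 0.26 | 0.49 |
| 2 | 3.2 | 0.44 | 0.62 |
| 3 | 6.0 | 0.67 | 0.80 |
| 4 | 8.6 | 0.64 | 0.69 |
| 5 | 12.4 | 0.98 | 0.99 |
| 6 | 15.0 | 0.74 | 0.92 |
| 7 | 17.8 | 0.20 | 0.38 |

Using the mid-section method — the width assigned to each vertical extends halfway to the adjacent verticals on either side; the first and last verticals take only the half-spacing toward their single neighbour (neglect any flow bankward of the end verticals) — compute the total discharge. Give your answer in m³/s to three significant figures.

8.53 m³/s

w_1 = (3.2 − 2.0)/2 = 0.6 m; q_1 = 0.49 × 0.26 × 0.6 = 0.07644 m³/s
w_2 = (6.0 − 2.0)/2 = 2 m; q_2 = 0.62 × 0.44 × 2 = 0.5456 m³/s
w_3 = (8.6 − 3.2)/2 = 2.7 m; q_3 = 0.80 × 0.67 × 2.7 = 1.447 m³/s
w_4 = (12.4 − 6.0)/2 = 3.2 m; q_4 = 0.69 × 0.64 × 3.2 = 1.413 m³/s
w_5 = (15.0 − 8.6)/2 = 3.2 m; q_5 = 0.99 × 0.98 × 3.2 = 3.105 m³/s
w_6 = (17.8 − 12.4)/2 = 2.7 m; q_6 = 0.92 × 0.74 × 2.7 = 1.838 m³/s
w_7 = (17.8 − 15.0)/2 = 1.4 m; q_7 = 0.38 × 0.20 × 1.4 = 0.1064 m³/s
Q = Σ qᵢ = 8.532 m³/s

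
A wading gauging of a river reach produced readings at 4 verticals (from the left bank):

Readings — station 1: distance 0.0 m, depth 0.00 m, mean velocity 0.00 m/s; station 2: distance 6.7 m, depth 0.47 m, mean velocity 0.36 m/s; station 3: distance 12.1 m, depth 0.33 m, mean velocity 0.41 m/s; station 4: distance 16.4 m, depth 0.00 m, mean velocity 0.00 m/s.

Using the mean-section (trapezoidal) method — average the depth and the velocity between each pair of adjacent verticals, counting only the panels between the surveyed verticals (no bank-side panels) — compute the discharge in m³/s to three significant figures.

1.26 m³/s

Panel 1-2: Δb = 6.7 m, d̄ = (0.00+0.47)/2 = 0.235, v̄ = (0.00+0.36)/2 = 0.18 → q = 6.7×0.235×0.18 = 0.2834 m³/s
Panel 2-3: Δb = 5.4 m, d̄ = (0.47+0.33)/2 = 0.4, v̄ = (0.36+0.41)/2 = 0.385 → q = 5.4×0.4×0.385 = 0.8316 m³/s
Panel 3-4: Δb = 4.3 m, d̄ = (0.33+0.00)/2 = 0.165, v̄ = (0.41+0.00)/2 = 0.205 → q = 4.3×0.165×0.205 = 0.1454 m³/s
Q = Σ q = 1.260 m³/s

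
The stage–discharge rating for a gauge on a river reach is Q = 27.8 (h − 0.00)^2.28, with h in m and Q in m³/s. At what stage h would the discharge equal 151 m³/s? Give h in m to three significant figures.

h − h₀ = (Q/C)^(1/b) = (151/27.8)^(1/2.28) = 2.101 m
h = 0.00 + 2.101 = 2.101 m

2.10 m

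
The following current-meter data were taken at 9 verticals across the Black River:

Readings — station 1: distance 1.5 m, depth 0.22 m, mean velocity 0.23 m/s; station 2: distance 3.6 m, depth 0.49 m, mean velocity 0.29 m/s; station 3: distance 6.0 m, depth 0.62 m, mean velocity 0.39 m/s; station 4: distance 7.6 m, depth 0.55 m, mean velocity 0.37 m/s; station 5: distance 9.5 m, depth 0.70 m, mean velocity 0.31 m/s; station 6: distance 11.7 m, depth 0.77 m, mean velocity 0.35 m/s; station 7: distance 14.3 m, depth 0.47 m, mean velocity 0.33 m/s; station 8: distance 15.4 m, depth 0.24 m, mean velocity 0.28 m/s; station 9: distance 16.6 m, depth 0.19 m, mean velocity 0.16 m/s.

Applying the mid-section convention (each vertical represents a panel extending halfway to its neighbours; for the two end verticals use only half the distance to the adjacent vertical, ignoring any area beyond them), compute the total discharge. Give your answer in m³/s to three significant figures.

2.69 m³/s

w_1 = (3.6 − 1.5)/2 = 1.05 m; q_1 = 0.23 × 0.22 × 1.05 = 0.05313 m³/s
w_2 = (6.0 − 1.5)/2 = 2.25 m; q_2 = 0.29 × 0.49 × 2.25 = 0.3197 m³/s
w_3 = (7.6 − 3.6)/2 = 2 m; q_3 = 0.39 × 0.62 × 2 = 0.4836 m³/s
w_4 = (9.5 − 6.0)/2 = 1.75 m; q_4 = 0.37 × 0.55 × 1.75 = 0.3561 m³/s
w_5 = (11.7 − 7.6)/2 = 2.05 m; q_5 = 0.31 × 0.70 × 2.05 = 0.4449 m³/s
w_6 = (14.3 − 9.5)/2 = 2.4 m; q_6 = 0.35 × 0.77 × 2.4 = 0.6468 m³/s
w_7 = (15.4 − 11.7)/2 = 1.85 m; q_7 = 0.33 × 0.47 × 1.85 = 0.2869 m³/s
w_8 = (16.6 − 14.3)/2 = 1.15 m; q_8 = 0.28 × 0.24 × 1.15 = 0.07728 m³/s
w_9 = (16.6 − 15.4)/2 = 0.6 m; q_9 = 0.16 × 0.19 × 0.6 = 0.01824 m³/s
Q = Σ qᵢ = 2.687 m³/s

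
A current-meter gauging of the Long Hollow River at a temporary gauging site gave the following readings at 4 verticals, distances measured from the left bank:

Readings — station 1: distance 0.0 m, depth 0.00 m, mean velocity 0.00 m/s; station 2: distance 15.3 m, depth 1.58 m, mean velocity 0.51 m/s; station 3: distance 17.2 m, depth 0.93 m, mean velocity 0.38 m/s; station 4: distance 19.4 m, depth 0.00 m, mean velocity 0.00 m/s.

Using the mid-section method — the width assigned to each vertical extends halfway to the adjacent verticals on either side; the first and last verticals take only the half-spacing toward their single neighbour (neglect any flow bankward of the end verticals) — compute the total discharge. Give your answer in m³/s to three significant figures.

7.65 m³/s

w_2 = (17.2 − 0.0)/2 = 8.6 m; q_2 = 0.51 × 1.58 × 8.6 = 6.930 m³/s
w_3 = (19.4 − 15.3)/2 = 2.05 m; q_3 = 0.38 × 0.93 × 2.05 = 0.7245 m³/s
Stations 1, 4 contribute zero (depth or velocity is 0).
Q = Σ qᵢ = 7.654 m³/s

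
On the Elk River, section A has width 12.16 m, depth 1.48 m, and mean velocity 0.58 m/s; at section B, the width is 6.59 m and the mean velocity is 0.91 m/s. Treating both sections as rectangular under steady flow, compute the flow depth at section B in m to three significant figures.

1.74 m

Q = A₁V₁ = (12.16×1.48) × 0.58 = 10.44 m³/s
d₂ = Q/(b₂ V₂) = 10.44/(6.59×0.91) = 1.741 m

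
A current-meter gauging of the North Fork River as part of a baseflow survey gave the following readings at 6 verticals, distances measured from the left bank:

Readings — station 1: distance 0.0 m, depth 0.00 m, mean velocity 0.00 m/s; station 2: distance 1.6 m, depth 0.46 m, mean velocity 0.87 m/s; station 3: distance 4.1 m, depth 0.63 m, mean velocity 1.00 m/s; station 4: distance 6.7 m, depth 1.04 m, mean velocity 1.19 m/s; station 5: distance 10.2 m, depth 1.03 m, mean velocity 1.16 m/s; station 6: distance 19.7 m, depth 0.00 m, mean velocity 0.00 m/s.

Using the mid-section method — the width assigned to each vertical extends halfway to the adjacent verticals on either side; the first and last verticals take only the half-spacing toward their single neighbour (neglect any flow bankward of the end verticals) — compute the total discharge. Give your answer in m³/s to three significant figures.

w_2 = (4.1 − 0.0)/2 = 2.05 m; q_2 = 0.87 × 0.46 × 2.05 = 0.8204 m³/s
w_3 = (6.7 − 1.6)/2 = 2.55 m; q_3 = 1.00 × 0.63 × 2.55 = 1.607 m³/s
w_4 = (10.2 − 4.1)/2 = 3.05 m; q_4 = 1.19 × 1.04 × 3.05 = 3.775 m³/s
w_5 = (19.7 − 6.7)/2 = 6.5 m; q_5 = 1.16 × 1.03 × 6.5 = 7.766 m³/s
Stations 1, 6 contribute zero (depth or velocity is 0).
Q = Σ qᵢ = 13.97 m³/s

14.0 m³/s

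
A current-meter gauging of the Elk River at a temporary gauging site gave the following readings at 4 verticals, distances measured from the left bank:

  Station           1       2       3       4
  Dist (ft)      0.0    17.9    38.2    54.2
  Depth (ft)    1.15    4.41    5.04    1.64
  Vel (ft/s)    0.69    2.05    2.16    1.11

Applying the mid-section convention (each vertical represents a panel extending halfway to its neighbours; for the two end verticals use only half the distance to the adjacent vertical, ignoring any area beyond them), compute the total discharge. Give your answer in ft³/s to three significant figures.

w_1 = (17.9 − 0.0)/2 = 8.95 ft; q_1 = 0.69 × 1.15 × 8.95 = 7.102 ft³/s
w_2 = (38.2 − 0.0)/2 = 19.1 ft; q_2 = 2.05 × 4.41 × 19.1 = 172.7 ft³/s
w_3 = (54.2 − 17.9)/2 = 18.15 ft; q_3 = 2.16 × 5.04 × 18.15 = 197.6 ft³/s
w_4 = (54.2 − 38.2)/2 = 8 ft; q_4 = 1.11 × 1.64 × 8 = 14.56 ft³/s
Q = Σ qᵢ = 391.9 ft³/s

392 ft³/s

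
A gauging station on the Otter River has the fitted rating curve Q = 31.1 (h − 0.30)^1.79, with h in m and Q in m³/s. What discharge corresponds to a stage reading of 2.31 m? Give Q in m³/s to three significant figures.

109 m³/s

Q = 31.1 × (2.31 − 0.30)^1.79 = 31.1 × 2.01^1.79 = 108.5 m³/s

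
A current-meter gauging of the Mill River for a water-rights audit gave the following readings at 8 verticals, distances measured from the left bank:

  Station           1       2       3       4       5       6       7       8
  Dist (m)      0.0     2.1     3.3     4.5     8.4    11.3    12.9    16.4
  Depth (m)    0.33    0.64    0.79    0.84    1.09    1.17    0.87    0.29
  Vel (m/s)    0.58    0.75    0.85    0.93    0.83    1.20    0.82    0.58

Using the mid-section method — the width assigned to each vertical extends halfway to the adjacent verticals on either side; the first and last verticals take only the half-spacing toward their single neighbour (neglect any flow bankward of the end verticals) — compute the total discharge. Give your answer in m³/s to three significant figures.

w_1 = (2.1 − 0.0)/2 = 1.05 m; q_1 = 0.58 × 0.33 × 1.05 = 0.2010 m³/s
w_2 = (3.3 − 0.0)/2 = 1.65 m; q_2 = 0.75 × 0.64 × 1.65 = 0.7920 m³/s
w_3 = (4.5 − 2.1)/2 = 1.2 m; q_3 = 0.85 × 0.79 × 1.2 = 0.8058 m³/s
w_4 = (8.4 − 3.3)/2 = 2.55 m; q_4 = 0.93 × 0.84 × 2.55 = 1.992 m³/s
w_5 = (11.3 − 4.5)/2 = 3.4 m; q_5 = 0.83 × 1.09 × 3.4 = 3.076 m³/s
w_6 = (12.9 − 8.4)/2 = 2.25 m; q_6 = 1.20 × 1.17 × 2.25 = 3.159 m³/s
w_7 = (16.4 − 11.3)/2 = 2.55 m; q_7 = 0.82 × 0.87 × 2.55 = 1.819 m³/s
w_8 = (16.4 − 12.9)/2 = 1.75 m; q_8 = 0.58 × 0.29 × 1.75 = 0.2944 m³/s
Q = Σ qᵢ = 12.14 m³/s

12.1 m³/s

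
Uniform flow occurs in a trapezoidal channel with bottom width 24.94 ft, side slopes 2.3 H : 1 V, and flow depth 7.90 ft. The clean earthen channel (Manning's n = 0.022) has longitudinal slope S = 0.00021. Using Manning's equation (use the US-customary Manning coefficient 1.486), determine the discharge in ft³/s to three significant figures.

1010 ft³/s

A = (b + z·y)·y = (24.94 + 2.3×7.90)×7.90 = 340.6 ft²
P = b + 2y√(1+z²) = 24.94 + 2×7.90×√(1+2.3²) = 64.57 ft
R = A/P = 340.6/64.57 = 5.275 ft
Q = (1.486/n)·A·R^(2/3)·S^(1/2) = (1.486/0.022) × 340.6 × 5.275^(2/3) × 0.00021^(1/2) = 1010 ft³/s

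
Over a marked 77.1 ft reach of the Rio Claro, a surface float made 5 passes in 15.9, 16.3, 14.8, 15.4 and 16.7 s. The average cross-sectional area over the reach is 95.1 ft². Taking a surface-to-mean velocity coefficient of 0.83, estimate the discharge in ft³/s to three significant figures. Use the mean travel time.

385 ft³/s

t̄ = (15.9 + 16.3 + 14.8 + 15.4 + 16.7) / 5 = 15.82 s
v_surface = L / t̄ = 77.1 / 15.82 = 4.874 ft/s
v_mean = 0.83 × 4.874 = 4.045 ft/s
Q = A × v_mean = 95.1 × 4.045 = 384.7 ft³/s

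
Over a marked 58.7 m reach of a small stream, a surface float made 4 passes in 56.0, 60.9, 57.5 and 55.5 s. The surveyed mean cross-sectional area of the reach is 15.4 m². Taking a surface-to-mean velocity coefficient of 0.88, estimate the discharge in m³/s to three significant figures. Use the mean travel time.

t̄ = (56.0 + 60.9 + 57.5 + 55.5) / 4 = 57.475 s
v_surface = L / t̄ = 58.7 / 57.475 = 1.021 m/s
v_mean = 0.88 × 1.021 = 0.8988 m/s
Q = A × v_mean = 15.4 × 0.8988 = 13.84 m³/s

13.8 m³/s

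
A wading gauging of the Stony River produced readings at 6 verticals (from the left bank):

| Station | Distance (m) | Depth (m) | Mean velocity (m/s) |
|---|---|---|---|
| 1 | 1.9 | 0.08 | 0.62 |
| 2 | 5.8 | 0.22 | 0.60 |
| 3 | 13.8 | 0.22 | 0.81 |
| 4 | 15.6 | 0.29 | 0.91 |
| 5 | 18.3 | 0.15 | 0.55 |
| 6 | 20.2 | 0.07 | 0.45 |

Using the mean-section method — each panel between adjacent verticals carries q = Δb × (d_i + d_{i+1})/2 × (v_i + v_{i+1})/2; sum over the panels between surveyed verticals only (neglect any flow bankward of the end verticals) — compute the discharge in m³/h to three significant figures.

9110 m³/h

Panel 1-2: Δb = 3.9 m, d̄ = (0.08+0.22)/2 = 0.15, v̄ = (0.62+0.60)/2 = 0.61 → q = 3.9×0.15×0.61 = 0.3569 m³/s
Panel 2-3: Δb = 8 m, d̄ = (0.22+0.22)/2 = 0.22, v̄ = (0.60+0.81)/2 = 0.705 → q = 8×0.22×0.705 = 1.241 m³/s
Panel 3-4: Δb = 1.8 m, d̄ = (0.22+0.29)/2 = 0.255, v̄ = (0.81+0.91)/2 = 0.86 → q = 1.8×0.255×0.86 = 0.3947 m³/s
Panel 4-5: Δb = 2.7 m, d̄ = (0.29+0.15)/2 = 0.22, v̄ = (0.91+0.55)/2 = 0.73 → q = 2.7×0.22×0.73 = 0.4336 m³/s
Panel 5-6: Δb = 1.9 m, d̄ = (0.15+0.07)/2 = 0.11, v̄ = (0.55+0.45)/2 = 0.5 → q = 1.9×0.11×0.5 = 0.1045 m³/s
Q = Σ q = 2.531 m³/s
= 2.531 × 3600 = 9110 m³/h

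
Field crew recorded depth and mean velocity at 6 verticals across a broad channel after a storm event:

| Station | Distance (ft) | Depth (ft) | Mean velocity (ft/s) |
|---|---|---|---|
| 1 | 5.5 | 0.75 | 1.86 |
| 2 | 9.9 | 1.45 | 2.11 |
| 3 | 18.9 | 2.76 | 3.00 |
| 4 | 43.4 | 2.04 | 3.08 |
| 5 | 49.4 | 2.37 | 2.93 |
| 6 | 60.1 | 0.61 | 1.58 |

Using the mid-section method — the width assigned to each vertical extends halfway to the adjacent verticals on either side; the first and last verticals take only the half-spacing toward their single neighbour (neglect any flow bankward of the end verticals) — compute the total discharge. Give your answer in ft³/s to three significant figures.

w_1 = (9.9 − 5.5)/2 = 2.2 ft; q_1 = 1.86 × 0.75 × 2.2 = 3.069 ft³/s
w_2 = (18.9 − 5.5)/2 = 6.7 ft; q_2 = 2.11 × 1.45 × 6.7 = 20.50 ft³/s
w_3 = (43.4 − 9.9)/2 = 16.75 ft; q_3 = 3.00 × 2.76 × 16.75 = 138.7 ft³/s
w_4 = (49.4 − 18.9)/2 = 15.25 ft; q_4 = 3.08 × 2.04 × 15.25 = 95.82 ft³/s
w_5 = (60.1 − 43.4)/2 = 8.35 ft; q_5 = 2.93 × 2.37 × 8.35 = 57.98 ft³/s
w_6 = (60.1 − 49.4)/2 = 5.35 ft; q_6 = 1.58 × 0.61 × 5.35 = 5.156 ft³/s
Q = Σ qᵢ = 321.2 ft³/s

321 ft³/s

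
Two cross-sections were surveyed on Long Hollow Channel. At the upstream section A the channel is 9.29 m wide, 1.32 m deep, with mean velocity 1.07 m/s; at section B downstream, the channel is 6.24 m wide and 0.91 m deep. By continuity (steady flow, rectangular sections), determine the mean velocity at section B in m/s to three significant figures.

2.31 m/s

Q = A₁V₁ = (9.29×1.32) × 1.07 = 13.12 m³/s
A₂ = 6.24 × 0.91 = 5.678 m²
V₂ = Q/A₂ = 13.12/5.678 = 2.311 m/s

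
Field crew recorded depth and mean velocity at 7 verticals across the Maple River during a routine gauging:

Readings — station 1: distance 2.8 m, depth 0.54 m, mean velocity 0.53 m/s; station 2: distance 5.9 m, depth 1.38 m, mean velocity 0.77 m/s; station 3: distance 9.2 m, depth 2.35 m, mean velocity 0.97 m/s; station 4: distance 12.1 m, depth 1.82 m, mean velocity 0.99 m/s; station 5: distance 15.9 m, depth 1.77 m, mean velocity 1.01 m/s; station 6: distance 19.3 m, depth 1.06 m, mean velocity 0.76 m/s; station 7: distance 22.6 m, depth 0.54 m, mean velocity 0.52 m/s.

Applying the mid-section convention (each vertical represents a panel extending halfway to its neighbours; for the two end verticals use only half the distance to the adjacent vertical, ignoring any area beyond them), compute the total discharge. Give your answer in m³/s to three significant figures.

26.5 m³/s

w_1 = (5.9 − 2.8)/2 = 1.55 m; q_1 = 0.53 × 0.54 × 1.55 = 0.4436 m³/s
w_2 = (9.2 − 2.8)/2 = 3.2 m; q_2 = 0.77 × 1.38 × 3.2 = 3.400 m³/s
w_3 = (12.1 − 5.9)/2 = 3.1 m; q_3 = 0.97 × 2.35 × 3.1 = 7.066 m³/s
w_4 = (15.9 − 9.2)/2 = 3.35 m; q_4 = 0.99 × 1.82 × 3.35 = 6.036 m³/s
w_5 = (19.3 − 12.1)/2 = 3.6 m; q_5 = 1.01 × 1.77 × 3.6 = 6.436 m³/s
w_6 = (22.6 − 15.9)/2 = 3.35 m; q_6 = 0.76 × 1.06 × 3.35 = 2.699 m³/s
w_7 = (22.6 − 19.3)/2 = 1.65 m; q_7 = 0.52 × 0.54 × 1.65 = 0.4633 m³/s
Q = Σ qᵢ = 26.54 m³/s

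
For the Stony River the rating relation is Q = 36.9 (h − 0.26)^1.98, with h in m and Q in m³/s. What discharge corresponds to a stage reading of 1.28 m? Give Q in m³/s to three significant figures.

Q = 36.9 × (1.28 − 0.26)^1.98 = 36.9 × 1.02^1.98 = 38.38 m³/s

38.4 m³/s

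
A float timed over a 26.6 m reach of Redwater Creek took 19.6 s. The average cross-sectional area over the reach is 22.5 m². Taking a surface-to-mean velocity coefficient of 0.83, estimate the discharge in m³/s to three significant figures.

v_surface = L / t̄ = 26.6 / 19.6 = 1.357 m/s
v_mean = 0.83 × 1.357 = 1.126 m/s
Q = A × v_mean = 22.5 × 1.126 = 25.34 m³/s

25.3 m³/s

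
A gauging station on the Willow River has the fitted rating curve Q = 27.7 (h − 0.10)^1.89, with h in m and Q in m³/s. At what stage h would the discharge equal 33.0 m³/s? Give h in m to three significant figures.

h − h₀ = (Q/C)^(1/b) = (33.0/27.7)^(1/1.89) = 1.097 m
h = 0.10 + 1.097 = 1.197 m

1.20 m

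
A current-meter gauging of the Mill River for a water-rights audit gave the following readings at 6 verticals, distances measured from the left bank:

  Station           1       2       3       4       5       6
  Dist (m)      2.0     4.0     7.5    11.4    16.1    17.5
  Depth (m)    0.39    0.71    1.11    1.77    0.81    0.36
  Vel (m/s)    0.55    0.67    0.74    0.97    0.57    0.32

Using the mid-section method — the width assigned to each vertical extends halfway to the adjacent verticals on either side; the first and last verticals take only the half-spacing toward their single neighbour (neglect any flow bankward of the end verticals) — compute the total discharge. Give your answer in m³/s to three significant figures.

w_1 = (4.0 − 2.0)/2 = 1 m; q_1 = 0.55 × 0.39 × 1 = 0.2145 m³/s
w_2 = (7.5 − 2.0)/2 = 2.75 m; q_2 = 0.67 × 0.71 × 2.75 = 1.308 m³/s
w_3 = (11.4 − 4.0)/2 = 3.7 m; q_3 = 0.74 × 1.11 × 3.7 = 3.039 m³/s
w_4 = (16.1 − 7.5)/2 = 4.3 m; q_4 = 0.97 × 1.77 × 4.3 = 7.383 m³/s
w_5 = (17.5 − 11.4)/2 = 3.05 m; q_5 = 0.57 × 0.81 × 3.05 = 1.408 m³/s
w_6 = (17.5 − 16.1)/2 = 0.7 m; q_6 = 0.32 × 0.36 × 0.7 = 0.08064 m³/s
Q = Σ qᵢ = 13.43 m³/s

13.4 m³/s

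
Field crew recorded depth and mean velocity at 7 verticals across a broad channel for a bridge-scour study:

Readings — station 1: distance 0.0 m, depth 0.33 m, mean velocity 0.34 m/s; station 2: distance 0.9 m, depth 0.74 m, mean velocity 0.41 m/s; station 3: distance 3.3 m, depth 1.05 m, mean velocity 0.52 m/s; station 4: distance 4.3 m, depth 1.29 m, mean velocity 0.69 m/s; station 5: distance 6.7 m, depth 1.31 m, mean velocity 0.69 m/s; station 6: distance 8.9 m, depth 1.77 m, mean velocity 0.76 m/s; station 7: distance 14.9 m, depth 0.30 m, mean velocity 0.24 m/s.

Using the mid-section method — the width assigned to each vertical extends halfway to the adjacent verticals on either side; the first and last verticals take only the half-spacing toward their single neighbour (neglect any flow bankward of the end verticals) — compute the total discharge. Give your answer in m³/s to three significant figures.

10.8 m³/s

w_1 = (0.9 − 0.0)/2 = 0.45 m; q_1 = 0.34 × 0.33 × 0.45 = 0.05049 m³/s
w_2 = (3.3 − 0.0)/2 = 1.65 m; q_2 = 0.41 × 0.74 × 1.65 = 0.5006 m³/s
w_3 = (4.3 − 0.9)/2 = 1.7 m; q_3 = 0.52 × 1.05 × 1.7 = 0.9282 m³/s
w_4 = (6.7 − 3.3)/2 = 1.7 m; q_4 = 0.69 × 1.29 × 1.7 = 1.513 m³/s
w_5 = (8.9 − 4.3)/2 = 2.3 m; q_5 = 0.69 × 1.31 × 2.3 = 2.079 m³/s
w_6 = (14.9 − 6.7)/2 = 4.1 m; q_6 = 0.76 × 1.77 × 4.1 = 5.515 m³/s
w_7 = (14.9 − 8.9)/2 = 3 m; q_7 = 0.24 × 0.30 × 3 = 0.2160 m³/s
Q = Σ qᵢ = 10.80 m³/s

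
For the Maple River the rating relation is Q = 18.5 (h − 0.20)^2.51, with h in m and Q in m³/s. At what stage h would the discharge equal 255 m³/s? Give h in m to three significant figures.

3.04 m

h − h₀ = (Q/C)^(1/b) = (255/18.5)^(1/2.51) = 2.844 m
h = 0.20 + 2.844 = 3.044 m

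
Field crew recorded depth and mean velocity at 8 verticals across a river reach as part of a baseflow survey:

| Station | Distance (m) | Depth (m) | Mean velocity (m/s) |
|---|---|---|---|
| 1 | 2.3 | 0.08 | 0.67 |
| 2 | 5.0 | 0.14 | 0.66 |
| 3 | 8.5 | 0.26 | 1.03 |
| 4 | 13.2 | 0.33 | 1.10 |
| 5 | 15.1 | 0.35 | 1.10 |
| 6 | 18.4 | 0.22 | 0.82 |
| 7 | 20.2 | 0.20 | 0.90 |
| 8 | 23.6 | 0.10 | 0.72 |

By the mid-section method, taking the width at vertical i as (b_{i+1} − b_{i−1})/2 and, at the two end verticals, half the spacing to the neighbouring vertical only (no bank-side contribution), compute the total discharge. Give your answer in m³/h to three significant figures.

w_1 = (5.0 − 2.3)/2 = 1.35 m; q_1 = 0.67 × 0.08 × 1.35 = 0.07236 m³/s
w_2 = (8.5 − 2.3)/2 = 3.1 m; q_2 = 0.66 × 0.14 × 3.1 = 0.2864 m³/s
w_3 = (13.2 − 5.0)/2 = 4.1 m; q_3 = 1.03 × 0.26 × 4.1 = 1.098 m³/s
w_4 = (15.1 − 8.5)/2 = 3.3 m; q_4 = 1.10 × 0.33 × 3.3 = 1.198 m³/s
w_5 = (18.4 − 13.2)/2 = 2.6 m; q_5 = 1.10 × 0.35 × 2.6 = 1.001 m³/s
w_6 = (20.2 − 15.1)/2 = 2.55 m; q_6 = 0.82 × 0.22 × 2.55 = 0.4600 m³/s
w_7 = (23.6 − 18.4)/2 = 2.6 m; q_7 = 0.90 × 0.20 × 2.6 = 0.4680 m³/s
w_8 = (23.6 − 20.2)/2 = 1.7 m; q_8 = 0.72 × 0.10 × 1.7 = 0.1224 m³/s
Q = Σ qᵢ = 4.706 m³/s
= 4.706 × 3600 = 16940 m³/h

16900 m³/h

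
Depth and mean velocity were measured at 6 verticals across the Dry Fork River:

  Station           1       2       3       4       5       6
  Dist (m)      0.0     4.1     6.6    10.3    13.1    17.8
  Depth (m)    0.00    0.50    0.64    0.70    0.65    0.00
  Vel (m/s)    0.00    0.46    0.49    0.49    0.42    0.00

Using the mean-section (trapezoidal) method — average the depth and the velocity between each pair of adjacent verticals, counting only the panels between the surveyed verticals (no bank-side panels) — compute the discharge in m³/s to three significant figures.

3.31 m³/s

Panel 1-2: Δb = 4.1 m, d̄ = (0.00+0.50)/2 = 0.25, v̄ = (0.00+0.46)/2 = 0.23 → q = 4.1×0.25×0.23 = 0.2358 m³/s
Panel 2-3: Δb = 2.5 m, d̄ = (0.50+0.64)/2 = 0.57, v̄ = (0.46+0.49)/2 = 0.475 → q = 2.5×0.57×0.475 = 0.6769 m³/s
Panel 3-4: Δb = 3.7 m, d̄ = (0.64+0.70)/2 = 0.67, v̄ = (0.49+0.49)/2 = 0.49 → q = 3.7×0.67×0.49 = 1.215 m³/s
Panel 4-5: Δb = 2.8 m, d̄ = (0.70+0.65)/2 = 0.675, v̄ = (0.49+0.42)/2 = 0.455 → q = 2.8×0.675×0.455 = 0.8600 m³/s
Panel 5-6: Δb = 4.7 m, d̄ = (0.65+0.00)/2 = 0.325, v̄ = (0.42+0.00)/2 = 0.21 → q = 4.7×0.325×0.21 = 0.3208 m³/s
Q = Σ q = 3.308 m³/s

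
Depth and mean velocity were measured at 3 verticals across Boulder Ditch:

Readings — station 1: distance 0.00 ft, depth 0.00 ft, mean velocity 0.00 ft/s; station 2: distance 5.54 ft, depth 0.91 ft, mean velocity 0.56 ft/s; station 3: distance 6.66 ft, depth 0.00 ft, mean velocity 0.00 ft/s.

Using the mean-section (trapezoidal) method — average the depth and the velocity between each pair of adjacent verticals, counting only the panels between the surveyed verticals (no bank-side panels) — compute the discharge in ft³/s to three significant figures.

0.848 ft³/s

Panel 1-2: Δb = 5.54 ft, d̄ = (0.00+0.91)/2 = 0.455, v̄ = (0.00+0.56)/2 = 0.28 → q = 5.54×0.455×0.28 = 0.7058 ft³/s
Panel 2-3: Δb = 1.12 ft, d̄ = (0.91+0.00)/2 = 0.455, v̄ = (0.56+0.00)/2 = 0.28 → q = 1.12×0.455×0.28 = 0.1427 ft³/s
Q = Σ q = 0.8485 ft³/s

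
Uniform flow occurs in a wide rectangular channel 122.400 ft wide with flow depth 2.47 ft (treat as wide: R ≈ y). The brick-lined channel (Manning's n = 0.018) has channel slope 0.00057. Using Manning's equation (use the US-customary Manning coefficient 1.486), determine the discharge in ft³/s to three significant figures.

1090 ft³/s

A = b·y = 122.400 × 2.47 = 302.3 ft²
Wide channel: R ≈ y = 2.47 ft
Q = (1.486/n)·A·R^(2/3)·S^(1/2) = (1.486/0.018) × 302.3 × 2.470^(2/3) × 0.00057^(1/2) = 1089 ft³/s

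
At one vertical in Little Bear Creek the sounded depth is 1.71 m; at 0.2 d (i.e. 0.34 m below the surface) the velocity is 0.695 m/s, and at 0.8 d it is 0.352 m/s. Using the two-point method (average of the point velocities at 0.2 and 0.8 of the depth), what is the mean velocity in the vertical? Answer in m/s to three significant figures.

v̄ = (0.695 + 0.352) / 2 = 0.5235 m/s

0.524 m/s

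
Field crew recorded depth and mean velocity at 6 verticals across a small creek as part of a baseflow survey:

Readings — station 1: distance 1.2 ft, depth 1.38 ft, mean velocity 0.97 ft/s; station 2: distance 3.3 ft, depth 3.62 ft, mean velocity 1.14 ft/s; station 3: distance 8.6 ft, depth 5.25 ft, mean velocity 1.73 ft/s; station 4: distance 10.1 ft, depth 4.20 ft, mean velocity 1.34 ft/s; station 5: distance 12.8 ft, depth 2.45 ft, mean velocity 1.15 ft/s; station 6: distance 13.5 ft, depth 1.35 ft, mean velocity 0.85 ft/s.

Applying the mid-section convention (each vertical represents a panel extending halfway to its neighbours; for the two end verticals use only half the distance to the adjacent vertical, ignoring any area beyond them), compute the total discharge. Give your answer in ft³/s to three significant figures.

64.6 ft³/s

w_1 = (3.3 − 1.2)/2 = 1.05 ft; q_1 = 0.97 × 1.38 × 1.05 = 1.406 ft³/s
w_2 = (8.6 − 1.2)/2 = 3.7 ft; q_2 = 1.14 × 3.62 × 3.7 = 15.27 ft³/s
w_3 = (10.1 − 3.3)/2 = 3.4 ft; q_3 = 1.73 × 5.25 × 3.4 = 30.88 ft³/s
w_4 = (12.8 − 8.6)/2 = 2.1 ft; q_4 = 1.34 × 4.20 × 2.1 = 11.82 ft³/s
w_5 = (13.5 − 10.1)/2 = 1.7 ft; q_5 = 1.15 × 2.45 × 1.7 = 4.790 ft³/s
w_6 = (13.5 − 12.8)/2 = 0.35 ft; q_6 = 0.85 × 1.35 × 0.35 = 0.4016 ft³/s
Q = Σ qᵢ = 64.57 ft³/s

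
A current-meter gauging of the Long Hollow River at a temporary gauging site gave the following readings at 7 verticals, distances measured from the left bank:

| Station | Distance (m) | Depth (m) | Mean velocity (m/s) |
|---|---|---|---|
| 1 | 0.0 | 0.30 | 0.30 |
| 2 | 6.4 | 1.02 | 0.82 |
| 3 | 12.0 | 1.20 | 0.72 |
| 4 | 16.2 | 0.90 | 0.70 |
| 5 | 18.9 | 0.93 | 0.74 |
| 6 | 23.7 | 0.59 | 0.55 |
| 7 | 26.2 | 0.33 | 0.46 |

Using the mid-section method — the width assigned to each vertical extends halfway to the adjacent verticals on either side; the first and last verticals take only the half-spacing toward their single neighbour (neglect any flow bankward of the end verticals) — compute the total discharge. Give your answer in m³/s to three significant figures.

w_1 = (6.4 − 0.0)/2 = 3.2 m; q_1 = 0.30 × 0.30 × 3.2 = 0.2880 m³/s
w_2 = (12.0 − 0.0)/2 = 6 m; q_2 = 0.82 × 1.02 × 6 = 5.018 m³/s
w_3 = (16.2 − 6.4)/2 = 4.9 m; q_3 = 0.72 × 1.20 × 4.9 = 4.234 m³/s
w_4 = (18.9 − 12.0)/2 = 3.45 m; q_4 = 0.70 × 0.90 × 3.45 = 2.174 m³/s
w_5 = (23.7 − 16.2)/2 = 3.75 m; q_5 = 0.74 × 0.93 × 3.75 = 2.581 m³/s
w_6 = (26.2 − 18.9)/2 = 3.65 m; q_6 = 0.55 × 0.59 × 3.65 = 1.184 m³/s
w_7 = (26.2 − 23.7)/2 = 1.25 m; q_7 = 0.46 × 0.33 × 1.25 = 0.1898 m³/s
Q = Σ qᵢ = 15.67 m³/s

15.7 m³/s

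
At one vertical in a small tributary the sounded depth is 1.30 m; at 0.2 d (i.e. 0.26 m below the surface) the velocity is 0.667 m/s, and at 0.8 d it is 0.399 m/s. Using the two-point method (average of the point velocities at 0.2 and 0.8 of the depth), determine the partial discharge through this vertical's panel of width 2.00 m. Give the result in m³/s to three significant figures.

v̄ = (0.667 + 0.399) / 2 = 0.5330 m/s
q = v̄ × d × w = 0.5330 × 1.30 × 2.00 = 1.386 m³/s

1.39 m³/s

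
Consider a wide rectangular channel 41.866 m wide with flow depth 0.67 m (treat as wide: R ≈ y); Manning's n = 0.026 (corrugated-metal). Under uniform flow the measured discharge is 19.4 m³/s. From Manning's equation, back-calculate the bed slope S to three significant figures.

A = b·y = 41.866 × 0.67 = 28.05 m²
Wide channel: R ≈ y = 0.67 m
S = (Q·n / (1·A·R^(2/3)))² = (19.4×0.026 / (1×28.05×0.7657))² = 0.0005515

0.000552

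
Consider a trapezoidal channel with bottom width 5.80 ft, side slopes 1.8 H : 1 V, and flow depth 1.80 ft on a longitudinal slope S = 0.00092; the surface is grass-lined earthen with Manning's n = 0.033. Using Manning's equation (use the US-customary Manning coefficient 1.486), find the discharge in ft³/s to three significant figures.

25.5 ft³/s

A = (b + z·y)·y = (5.80 + 1.8×1.80)×1.80 = 16.27 ft²
P = b + 2y√(1+z²) = 5.80 + 2×1.80×√(1+1.8²) = 13.21 ft
R = A/P = 16.27/13.21 = 1.232 ft
Q = (1.486/n)·A·R^(2/3)·S^(1/2) = (1.486/0.033) × 16.27 × 1.232^(2/3) × 0.00092^(1/2) = 25.54 ft³/s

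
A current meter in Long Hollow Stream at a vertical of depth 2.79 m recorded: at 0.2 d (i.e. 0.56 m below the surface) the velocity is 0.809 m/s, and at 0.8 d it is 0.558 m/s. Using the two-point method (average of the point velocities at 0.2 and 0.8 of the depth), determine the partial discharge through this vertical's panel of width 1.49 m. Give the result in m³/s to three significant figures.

2.84 m³/s

v̄ = (0.809 + 0.558) / 2 = 0.6835 m/s
q = v̄ × d × w = 0.6835 × 2.79 × 1.49 = 2.841 m³/s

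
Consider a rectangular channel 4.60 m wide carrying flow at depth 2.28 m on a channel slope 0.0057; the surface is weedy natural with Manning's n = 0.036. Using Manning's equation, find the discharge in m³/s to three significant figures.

A = b·y = 4.60 × 2.28 = 10.49 m²
P = b + 2y = 4.60 + 2×2.28 = 9.160 m
R = A/P = 10.49/9.160 = 1.145 m
Q = (1/n)·A·R^(2/3)·S^(1/2) = (1/0.036) × 10.49 × 1.145^(2/3) × 0.0057^(1/2) = 24.07 m³/s

24.1 m³/s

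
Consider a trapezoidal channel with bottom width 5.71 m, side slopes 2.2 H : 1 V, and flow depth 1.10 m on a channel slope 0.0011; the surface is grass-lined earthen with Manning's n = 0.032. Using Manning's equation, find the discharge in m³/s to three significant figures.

A = (b + z·y)·y = (5.71 + 2.2×1.10)×1.10 = 8.943 m²
P = b + 2y√(1+z²) = 5.71 + 2×1.10×√(1+2.2²) = 11.03 m
R = A/P = 8.943/11.03 = 0.8110 m
Q = (1/n)·A·R^(2/3)·S^(1/2) = (1/0.032) × 8.943 × 0.8110^(2/3) × 0.0011^(1/2) = 8.061 m³/s

8.06 m³/s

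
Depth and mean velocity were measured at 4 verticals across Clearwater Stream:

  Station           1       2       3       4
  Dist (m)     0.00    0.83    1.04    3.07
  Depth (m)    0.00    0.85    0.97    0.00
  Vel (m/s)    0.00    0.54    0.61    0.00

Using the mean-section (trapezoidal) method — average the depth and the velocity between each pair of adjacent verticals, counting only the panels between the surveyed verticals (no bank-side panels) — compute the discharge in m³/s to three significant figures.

0.505 m³/s

Panel 1-2: Δb = 0.83 m, d̄ = (0.00+0.85)/2 = 0.425, v̄ = (0.00+0.54)/2 = 0.27 → q = 0.83×0.425×0.27 = 0.09524 m³/s
Panel 2-3: Δb = 0.21 m, d̄ = (0.85+0.97)/2 = 0.91, v̄ = (0.54+0.61)/2 = 0.575 → q = 0.21×0.91×0.575 = 0.1099 m³/s
Panel 3-4: Δb = 2.03 m, d̄ = (0.97+0.00)/2 = 0.485, v̄ = (0.61+0.00)/2 = 0.305 → q = 2.03×0.485×0.305 = 0.3003 m³/s
Q = Σ q = 0.5054 m³/s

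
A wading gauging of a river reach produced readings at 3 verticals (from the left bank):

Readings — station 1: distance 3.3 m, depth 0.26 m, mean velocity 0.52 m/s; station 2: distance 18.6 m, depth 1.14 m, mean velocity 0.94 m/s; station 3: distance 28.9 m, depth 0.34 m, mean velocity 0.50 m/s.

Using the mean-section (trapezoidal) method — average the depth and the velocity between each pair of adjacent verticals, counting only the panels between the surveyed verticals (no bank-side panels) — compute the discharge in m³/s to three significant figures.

Panel 1-2: Δb = 15.3 m, d̄ = (0.26+1.14)/2 = 0.7, v̄ = (0.52+0.94)/2 = 0.73 → q = 15.3×0.7×0.73 = 7.818 m³/s
Panel 2-3: Δb = 10.3 m, d̄ = (1.14+0.34)/2 = 0.74, v̄ = (0.94+0.50)/2 = 0.72 → q = 10.3×0.74×0.72 = 5.488 m³/s
Q = Σ q = 13.31 m³/s

13.3 m³/s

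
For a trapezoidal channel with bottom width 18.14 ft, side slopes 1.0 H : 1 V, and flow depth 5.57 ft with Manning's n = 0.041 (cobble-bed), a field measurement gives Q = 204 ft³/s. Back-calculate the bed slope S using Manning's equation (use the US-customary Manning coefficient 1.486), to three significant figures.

A = (b + z·y)·y = (18.14 + 1.0×5.57)×5.57 = 132.1 ft²
P = b + 2y√(1+z²) = 18.14 + 2×5.57×√(1+1.0²) = 33.89 ft
R = A/P = 132.1/33.89 = 3.896 ft
S = (Q·n / (1.486·A·R^(2/3)))² = (204×0.041 / (1.486×132.1×2.476))² = 0.0002963

0.000296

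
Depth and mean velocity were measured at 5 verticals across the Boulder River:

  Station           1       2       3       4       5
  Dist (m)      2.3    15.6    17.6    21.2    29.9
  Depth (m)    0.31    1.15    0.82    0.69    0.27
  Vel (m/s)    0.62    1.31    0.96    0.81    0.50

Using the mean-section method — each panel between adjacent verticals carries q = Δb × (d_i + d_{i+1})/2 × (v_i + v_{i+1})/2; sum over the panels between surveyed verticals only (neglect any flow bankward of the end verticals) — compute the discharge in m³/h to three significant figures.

60300 m³/h

Panel 1-2: Δb = 13.3 m, d̄ = (0.31+1.15)/2 = 0.73, v̄ = (0.62+1.31)/2 = 0.965 → q = 13.3×0.73×0.965 = 9.369 m³/s
Panel 2-3: Δb = 2 m, d̄ = (1.15+0.82)/2 = 0.985, v̄ = (1.31+0.96)/2 = 1.135 → q = 2×0.985×1.135 = 2.236 m³/s
Panel 3-4: Δb = 3.6 m, d̄ = (0.82+0.69)/2 = 0.755, v̄ = (0.96+0.81)/2 = 0.885 → q = 3.6×0.755×0.885 = 2.405 m³/s
Panel 4-5: Δb = 8.7 m, d̄ = (0.69+0.27)/2 = 0.48, v̄ = (0.81+0.50)/2 = 0.655 → q = 8.7×0.48×0.655 = 2.735 m³/s
Q = Σ q = 16.75 m³/s
= 16.75 × 3600 = 60290 m³/h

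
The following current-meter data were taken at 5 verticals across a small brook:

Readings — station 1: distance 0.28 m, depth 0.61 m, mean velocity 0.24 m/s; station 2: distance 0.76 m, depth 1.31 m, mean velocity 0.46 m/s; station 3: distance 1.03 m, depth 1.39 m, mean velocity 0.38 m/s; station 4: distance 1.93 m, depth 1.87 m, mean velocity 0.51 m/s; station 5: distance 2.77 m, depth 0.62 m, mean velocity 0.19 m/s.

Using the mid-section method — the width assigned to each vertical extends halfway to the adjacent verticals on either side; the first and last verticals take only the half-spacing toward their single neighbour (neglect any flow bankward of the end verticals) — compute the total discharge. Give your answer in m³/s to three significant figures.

1.45 m³/s

w_1 = (0.76 − 0.28)/2 = 0.24 m; q_1 = 0.24 × 0.61 × 0.24 = 0.03514 m³/s
w_2 = (1.03 − 0.28)/2 = 0.375 m; q_2 = 0.46 × 1.31 × 0.375 = 0.2260 m³/s
w_3 = (1.93 − 0.76)/2 = 0.585 m; q_3 = 0.38 × 1.39 × 0.585 = 0.3090 m³/s
w_4 = (2.77 − 1.03)/2 = 0.87 m; q_4 = 0.51 × 1.87 × 0.87 = 0.8297 m³/s
w_5 = (2.77 − 1.93)/2 = 0.42 m; q_5 = 0.19 × 0.62 × 0.42 = 0.04948 m³/s
Q = Σ qᵢ = 1.449 m³/s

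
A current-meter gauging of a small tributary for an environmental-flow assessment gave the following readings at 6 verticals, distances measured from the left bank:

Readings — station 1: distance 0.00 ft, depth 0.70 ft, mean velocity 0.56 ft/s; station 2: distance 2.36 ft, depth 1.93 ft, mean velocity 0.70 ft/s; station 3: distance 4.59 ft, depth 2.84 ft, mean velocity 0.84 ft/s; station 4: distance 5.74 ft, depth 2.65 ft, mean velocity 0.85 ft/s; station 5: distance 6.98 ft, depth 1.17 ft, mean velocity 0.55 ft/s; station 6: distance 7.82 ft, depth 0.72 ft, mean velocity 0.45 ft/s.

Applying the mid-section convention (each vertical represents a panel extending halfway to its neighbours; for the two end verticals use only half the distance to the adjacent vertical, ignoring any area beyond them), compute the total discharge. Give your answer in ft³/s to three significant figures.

11.1 ft³/s

w_1 = (2.36 − 0.00)/2 = 1.18 ft; q_1 = 0.56 × 0.70 × 1.18 = 0.4626 ft³/s
w_2 = (4.59 − 0.00)/2 = 2.295 ft; q_2 = 0.70 × 1.93 × 2.295 = 3.101 ft³/s
w_3 = (5.74 − 2.36)/2 = 1.69 ft; q_3 = 0.84 × 2.84 × 1.69 = 4.032 ft³/s
w_4 = (6.98 − 4.59)/2 = 1.195 ft; q_4 = 0.85 × 2.65 × 1.195 = 2.692 ft³/s
w_5 = (7.82 − 5.74)/2 = 1.04 ft; q_5 = 0.55 × 1.17 × 1.04 = 0.6692 ft³/s
w_6 = (7.82 − 6.98)/2 = 0.42 ft; q_6 = 0.45 × 0.72 × 0.42 = 0.1361 ft³/s
Q = Σ qᵢ = 11.09 ft³/s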